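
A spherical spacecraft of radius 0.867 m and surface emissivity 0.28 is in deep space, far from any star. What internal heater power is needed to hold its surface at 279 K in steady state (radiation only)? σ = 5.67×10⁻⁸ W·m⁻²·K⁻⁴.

P ≈ 909 W

P = εσ·4πr²·T⁴.
4πr² = 9.446 m²; T⁴ = 6.059×10⁹ K⁴.
P = 0.28·5.67×10⁻⁸·9.446·6.059×10⁹.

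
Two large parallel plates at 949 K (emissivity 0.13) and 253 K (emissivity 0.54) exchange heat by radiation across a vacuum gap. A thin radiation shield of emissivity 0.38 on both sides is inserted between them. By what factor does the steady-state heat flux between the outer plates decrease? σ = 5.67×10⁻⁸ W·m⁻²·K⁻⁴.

Without shield: q₀ = σΔ(T⁴)/(1/ε₁+1/ε₂−1) with denominator 8.544.
With shield the two gaps are in series; the resistances add: (1/ε₁+1/ε_s−1)+(1/ε_s+1/ε₂−1) = 9.324+3.483 = 12.81.
Heat-flux ratio q₀/q = 12.81/8.544.

factor ≈ 1.50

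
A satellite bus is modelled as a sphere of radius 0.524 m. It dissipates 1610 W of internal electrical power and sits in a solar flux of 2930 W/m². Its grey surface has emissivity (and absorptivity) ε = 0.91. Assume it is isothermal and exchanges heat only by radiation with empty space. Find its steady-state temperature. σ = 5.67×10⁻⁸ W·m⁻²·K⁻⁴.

T ≈ 385 K

At steady state, absorbed solar power + internal power = radiated power.
Absorbed: α·S·A_cross = 0.91·2930·0.8626 = 2300 W (cross-section πr²).
Total input = 2300 + 1610 = 3910 W.
Radiated: εσ·A_surf·T⁴ with A_surf = 4πr² = 3.450 m².
T⁴ = 3910/(0.91·5.67×10⁻⁸·3.450) = 2.196×10¹⁰ K⁴.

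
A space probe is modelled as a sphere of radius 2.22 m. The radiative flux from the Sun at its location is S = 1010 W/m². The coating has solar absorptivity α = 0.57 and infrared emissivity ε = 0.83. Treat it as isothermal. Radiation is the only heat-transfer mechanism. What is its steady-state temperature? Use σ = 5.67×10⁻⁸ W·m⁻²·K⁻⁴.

T ≈ 235 K

At equilibrium, absorbed power = emitted power.
Absorbing cross-section = πr² = 15.48 m²; emitting surface = 4πr² = 61.93 m² (ratio 4).
αS·A_cross = εσ·A_surf·T⁴  ⇒  T⁴ = αS/(ε·4σ).
T⁴ = 0.570·1010/(0.83·4·5.67×10⁻⁸) = 3.058×10⁹ K⁴.
T = (3.058×10⁹)^(1/4).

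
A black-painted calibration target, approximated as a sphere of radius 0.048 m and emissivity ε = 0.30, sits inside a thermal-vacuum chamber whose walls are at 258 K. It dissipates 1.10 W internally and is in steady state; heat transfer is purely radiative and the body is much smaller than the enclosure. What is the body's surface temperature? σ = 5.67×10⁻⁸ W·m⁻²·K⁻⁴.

For a small grey body in a large enclosure, net radiated power = εσA(T⁴ − T_w⁴).
Steady state: P = εσA(T⁴ − T_w⁴) with A = 4πr² = 0.02895 m².
T⁴ = P/(εσA) + T_w⁴ = 1.10/(0.30·5.67×10⁻⁸·0.02895) + (258)⁴
    = 2.234×10⁹ + 4.431×10⁹ = 6.664×10⁹ K⁴.

T ≈ 286 K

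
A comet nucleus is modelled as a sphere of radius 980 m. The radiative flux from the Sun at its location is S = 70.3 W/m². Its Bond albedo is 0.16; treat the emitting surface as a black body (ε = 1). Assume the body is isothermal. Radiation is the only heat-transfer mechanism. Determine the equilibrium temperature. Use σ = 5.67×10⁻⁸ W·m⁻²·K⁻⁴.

T ≈ 127 K

At equilibrium, absorbed power = emitted power.
Absorbing cross-section = πr² = 3.017×10⁶ m²; emitting surface = 4πr² = 1.207×10⁷ m² (ratio 4).
(1−a)S·A_cross = εσ·A_surf·T⁴  ⇒  T⁴ = (1−a)S/(4σ).
T⁴ = 0.840·70.3/(4·5.67×10⁻⁸) = 2.604×10⁸ K⁴.
T = (2.604×10⁸)^(1/4).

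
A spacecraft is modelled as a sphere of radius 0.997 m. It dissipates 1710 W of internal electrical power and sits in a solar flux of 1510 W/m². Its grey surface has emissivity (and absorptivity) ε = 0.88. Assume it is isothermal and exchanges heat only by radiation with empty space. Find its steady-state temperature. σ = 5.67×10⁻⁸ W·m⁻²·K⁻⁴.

T ≈ 311 K

At steady state, absorbed solar power + internal power = radiated power.
Absorbed: α·S·A_cross = 0.88·1510·3.123 = 4150 W (cross-section πr²).
Total input = 4150 + 1710 = 5860 W.
Radiated: εσ·A_surf·T⁴ with A_surf = 4πr² = 12.49 m².
T⁴ = 5860/(0.88·5.67×10⁻⁸·12.49) = 9.402×10⁹ K⁴.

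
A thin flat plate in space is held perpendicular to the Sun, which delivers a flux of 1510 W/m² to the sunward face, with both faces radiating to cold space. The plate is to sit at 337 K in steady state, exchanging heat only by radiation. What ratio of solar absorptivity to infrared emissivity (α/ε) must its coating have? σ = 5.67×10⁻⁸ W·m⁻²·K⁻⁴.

α/ε ≈ 0.969

Balance: αS·A = εσ·2A·T⁴ ⇒ α/ε = 2σT⁴/S.
α/ε = 2·5.67×10⁻⁸·(337)⁴/1510 = 2·5.67×10⁻⁸·1.290×10¹⁰/1510.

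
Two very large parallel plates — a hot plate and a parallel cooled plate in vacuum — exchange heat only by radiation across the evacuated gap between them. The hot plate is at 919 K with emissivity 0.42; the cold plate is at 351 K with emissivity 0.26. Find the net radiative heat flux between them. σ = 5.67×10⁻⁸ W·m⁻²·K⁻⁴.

q ≈ 7570 W/m²

For two infinite grey parallel plates, q = σ(T₁⁴ − T₂⁴)/(1/ε₁ + 1/ε₂ − 1).
T₁⁴ − T₂⁴ = 7.133×10¹¹ − 1.518×10¹⁰ = 6.981×10¹¹ K⁴.
1/ε₁ + 1/ε₂ − 1 = 2.381 + 3.846 − 1 = 5.227.
q = 5.67×10⁻⁸ × 6.981×10¹¹ / 5.227.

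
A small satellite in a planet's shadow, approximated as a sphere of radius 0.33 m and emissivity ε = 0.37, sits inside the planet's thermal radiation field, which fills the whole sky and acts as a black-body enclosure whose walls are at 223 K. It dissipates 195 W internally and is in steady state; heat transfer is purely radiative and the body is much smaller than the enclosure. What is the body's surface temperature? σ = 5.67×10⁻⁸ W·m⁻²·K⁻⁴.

T ≈ 310 K

For a small grey body in a large enclosure, net radiated power = εσA(T⁴ − T_w⁴).
Steady state: P = εσA(T⁴ − T_w⁴) with A = 4πr² = 1.368 m².
T⁴ = P/(εσA) + T_w⁴ = 195/(0.37·5.67×10⁻⁸·1.368) + (223)⁴
    = 6.792×10⁹ + 2.473×10⁹ = 9.265×10⁹ K⁴.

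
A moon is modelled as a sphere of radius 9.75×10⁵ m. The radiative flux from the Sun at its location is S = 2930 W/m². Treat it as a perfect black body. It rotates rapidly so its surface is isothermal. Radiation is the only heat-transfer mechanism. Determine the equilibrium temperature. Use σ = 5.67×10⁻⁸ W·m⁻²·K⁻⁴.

T ≈ 337 K

At equilibrium, absorbed power = emitted power.
Absorbing cross-section = πr² = 2.986×10¹² m²; emitting surface = 4πr² = 1.195×10¹³ m² (ratio 4).
S·A_cross = εσ·A_surf·T⁴  ⇒  T⁴ = S/(4σ).
T⁴ = 1.00·2930/(4·5.67×10⁻⁸) = 1.292×10¹⁰ K⁴.
T = (1.292×10¹⁰)^(1/4).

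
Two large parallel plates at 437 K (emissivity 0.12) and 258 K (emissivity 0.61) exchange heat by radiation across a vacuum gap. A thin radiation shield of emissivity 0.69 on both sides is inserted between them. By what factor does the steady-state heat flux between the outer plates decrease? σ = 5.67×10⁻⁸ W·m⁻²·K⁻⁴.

factor ≈ 1.21

Without shield: q₀ = σΔ(T⁴)/(1/ε₁+1/ε₂−1) with denominator 8.973.
With shield the two gaps are in series; the resistances add: (1/ε₁+1/ε_s−1)+(1/ε_s+1/ε₂−1) = 8.783+2.089 = 10.87.
Heat-flux ratio q₀/q = 10.87/8.973.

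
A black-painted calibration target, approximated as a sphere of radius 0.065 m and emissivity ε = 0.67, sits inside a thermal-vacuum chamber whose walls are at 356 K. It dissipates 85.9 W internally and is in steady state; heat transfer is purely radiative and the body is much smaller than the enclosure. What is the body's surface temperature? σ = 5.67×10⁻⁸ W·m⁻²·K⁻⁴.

T ≈ 492 K

For a small grey body in a large enclosure, net radiated power = εσA(T⁴ − T_w⁴).
Steady state: P = εσA(T⁴ − T_w⁴) with A = 4πr² = 0.05309 m².
T⁴ = P/(εσA) + T_w⁴ = 85.9/(0.67·5.67×10⁻⁸·0.05309) + (356)⁴
    = 4.259×10¹⁰ + 1.606×10¹⁰ = 5.865×10¹⁰ K⁴.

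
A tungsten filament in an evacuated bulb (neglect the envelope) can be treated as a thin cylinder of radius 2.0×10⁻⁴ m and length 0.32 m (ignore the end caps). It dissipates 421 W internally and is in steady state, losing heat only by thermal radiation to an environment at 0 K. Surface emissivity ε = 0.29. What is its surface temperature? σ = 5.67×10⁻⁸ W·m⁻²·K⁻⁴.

Steady state: internal power = radiated power, P = εσA T⁴.
Radiating area A = 2πrL = 4.021×10⁻⁴ m².
T⁴ = P/(εσA) = 421/(0.29·5.67×10⁻⁸·4.021×10⁻⁴) = 6.367×10¹³ K⁴.
T = (6.367×10¹³)^(1/4).

T ≈ 2820 K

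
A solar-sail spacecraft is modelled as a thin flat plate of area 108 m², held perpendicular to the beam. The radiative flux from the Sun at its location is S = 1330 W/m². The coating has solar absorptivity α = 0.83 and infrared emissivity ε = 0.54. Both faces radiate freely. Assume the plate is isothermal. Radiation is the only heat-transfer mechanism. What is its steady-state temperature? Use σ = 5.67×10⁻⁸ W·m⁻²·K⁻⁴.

T ≈ 366 K

At equilibrium, absorbed power = emitted power.
Absorbing cross-section = A = 108.0 m²; emitting surface = 2A = 216.0 m² (ratio 2).
αS·A_cross = εσ·A_surf·T⁴  ⇒  T⁴ = αS/(ε·2σ).
T⁴ = 0.830·1330/(0.54·2·5.67×10⁻⁸) = 1.803×10¹⁰ K⁴.
T = (1.803×10¹⁰)^(1/4).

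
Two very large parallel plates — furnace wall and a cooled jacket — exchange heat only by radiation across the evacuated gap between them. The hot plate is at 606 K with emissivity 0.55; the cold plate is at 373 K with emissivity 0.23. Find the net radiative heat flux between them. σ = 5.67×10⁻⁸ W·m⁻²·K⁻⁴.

For two infinite grey parallel plates, q = σ(T₁⁴ − T₂⁴)/(1/ε₁ + 1/ε₂ − 1).
T₁⁴ − T₂⁴ = 1.349×10¹¹ − 1.936×10¹⁰ = 1.155×10¹¹ K⁴.
1/ε₁ + 1/ε₂ − 1 = 1.818 + 4.348 − 1 = 5.166.
q = 5.67×10⁻⁸ × 1.155×10¹¹ / 5.166.

q ≈ 1270 W/m²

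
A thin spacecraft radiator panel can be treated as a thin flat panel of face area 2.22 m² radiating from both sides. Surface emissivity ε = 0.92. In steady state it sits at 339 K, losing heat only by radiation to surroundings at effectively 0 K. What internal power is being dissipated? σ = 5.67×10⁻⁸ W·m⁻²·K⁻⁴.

Steady state: P = εσA T⁴.
A = 2·2.22 = 4.440 m²; T⁴ = (339)⁴ = 1.321×10¹⁰ K⁴.
P = 0.92 × 5.67×10⁻⁸ × 4.440 × 1.321×10¹⁰.

P ≈ 3060 W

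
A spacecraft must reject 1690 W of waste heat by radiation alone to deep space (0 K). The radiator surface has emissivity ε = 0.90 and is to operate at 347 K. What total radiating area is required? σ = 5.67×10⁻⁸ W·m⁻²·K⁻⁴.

A ≈ 2.28 m²

P = εσA T⁴ ⇒ A = P/(εσT⁴).
T⁴ = 1.450×10¹⁰ K⁴.
A = 1690/(0.90 × 5.67×10⁻⁸ × 1.450×10¹⁰).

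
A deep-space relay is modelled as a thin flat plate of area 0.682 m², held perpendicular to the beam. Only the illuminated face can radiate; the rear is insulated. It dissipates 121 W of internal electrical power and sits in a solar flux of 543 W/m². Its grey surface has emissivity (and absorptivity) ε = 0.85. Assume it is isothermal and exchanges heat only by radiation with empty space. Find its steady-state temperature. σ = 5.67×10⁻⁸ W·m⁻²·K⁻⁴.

T ≈ 339 K

At steady state, absorbed solar power + internal power = radiated power.
Absorbed: α·S·A_cross = 0.85·543·0.6820 = 314.8 W (cross-section A).
Total input = 314.8 + 121 = 435.8 W.
Radiated: εσ·A_surf·T⁴ with A_surf = A = 0.6820 m².
T⁴ = 435.8/(0.85·5.67×10⁻⁸·0.6820) = 1.326×10¹⁰ K⁴.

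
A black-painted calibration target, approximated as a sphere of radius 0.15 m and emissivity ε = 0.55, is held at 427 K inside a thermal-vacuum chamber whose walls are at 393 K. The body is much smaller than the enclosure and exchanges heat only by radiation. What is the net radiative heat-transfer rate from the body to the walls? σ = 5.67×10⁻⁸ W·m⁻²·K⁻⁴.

P_net ≈ 82.8 W

For a small grey body in a large enclosure: P_net = εσA(T_body⁴ − T_wall⁴).
A = 4πr² = 0.2827 m²; T_body⁴ − T_wall⁴ = 3.324×10¹⁰ − 2.385×10¹⁰ = 9.389×10⁹ K⁴.
|P_net| = 0.55·5.67×10⁻⁸·0.2827·9.389×10⁹.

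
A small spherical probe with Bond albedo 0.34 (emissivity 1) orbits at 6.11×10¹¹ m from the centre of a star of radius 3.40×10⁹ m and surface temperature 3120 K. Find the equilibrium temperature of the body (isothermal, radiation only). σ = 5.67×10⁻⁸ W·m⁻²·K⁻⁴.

T ≈ 148 K

The star's surface emits σT_*⁴; at distance d the flux is S = σT_*⁴(R_*/d)².
S = 5.67×10⁻⁸·(3120)⁴·(3.40×10⁹/6.11×10¹¹)² = 166.4 W/m².
For an isothermal sphere T⁴ = (1−a)S/(4σ) = 4.841×10⁸ K⁴.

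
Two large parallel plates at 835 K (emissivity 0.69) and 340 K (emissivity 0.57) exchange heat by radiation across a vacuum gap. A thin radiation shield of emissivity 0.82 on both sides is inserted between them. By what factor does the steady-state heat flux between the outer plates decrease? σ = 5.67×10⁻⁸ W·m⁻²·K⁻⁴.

Without shield: q₀ = σΔ(T⁴)/(1/ε₁+1/ε₂−1) with denominator 2.204.
With shield the two gaps are in series; the resistances add: (1/ε₁+1/ε_s−1)+(1/ε_s+1/ε₂−1) = 1.669+1.974 = 3.643.
Heat-flux ratio q₀/q = 3.643/2.204.

factor ≈ 1.65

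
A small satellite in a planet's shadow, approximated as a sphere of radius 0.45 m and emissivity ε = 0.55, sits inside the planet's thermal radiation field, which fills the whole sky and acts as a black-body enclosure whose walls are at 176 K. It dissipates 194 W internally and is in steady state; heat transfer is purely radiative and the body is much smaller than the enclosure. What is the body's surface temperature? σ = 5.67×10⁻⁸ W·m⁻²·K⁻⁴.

For a small grey body in a large enclosure, net radiated power = εσA(T⁴ − T_w⁴).
Steady state: P = εσA(T⁴ − T_w⁴) with A = 4πr² = 2.545 m².
T⁴ = P/(εσA) + T_w⁴ = 194/(0.55·5.67×10⁻⁸·2.545) + (176)⁴
    = 2.445×10⁹ + 9.595×10⁸ = 3.404×10⁹ K⁴.

T ≈ 242 K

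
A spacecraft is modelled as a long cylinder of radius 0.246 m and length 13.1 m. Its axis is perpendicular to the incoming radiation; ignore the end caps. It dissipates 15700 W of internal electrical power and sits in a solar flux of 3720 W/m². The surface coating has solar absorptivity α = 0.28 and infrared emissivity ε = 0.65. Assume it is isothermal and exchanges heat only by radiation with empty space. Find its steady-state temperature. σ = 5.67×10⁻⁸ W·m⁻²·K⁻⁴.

T ≈ 416 K

At steady state, absorbed solar power + internal power = radiated power.
Absorbed: α·S·A_cross = 0.28·3720·6.445 = 6713 W (cross-section 2rL).
Total input = 6713 + 15700 = 22410 W.
Radiated: εσ·A_surf·T⁴ with A_surf = 2πrL = 20.25 m².
T⁴ = 22410/(0.65·5.67×10⁻⁸·20.25) = 3.003×10¹⁰ K⁴.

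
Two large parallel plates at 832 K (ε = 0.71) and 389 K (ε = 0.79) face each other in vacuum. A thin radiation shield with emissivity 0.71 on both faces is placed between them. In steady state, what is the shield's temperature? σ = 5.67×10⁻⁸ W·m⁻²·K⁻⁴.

In steady state the net flux on the hot side equals that on the cold side.
σ(T₁⁴−T_s⁴)/D₁ = σ(T_s⁴−T₂⁴)/D₂, with D₁ = 1/ε₁+1/ε_s−1 = 1.817, D₂ = 1/ε_s+1/ε₂−1 = 1.674.
Solve for T_s⁴: T_s⁴ = (D₂·T₁⁴ + D₁·T₂⁴)/(D₁+D₂) = 2.417×10¹¹ K⁴.

T_s ≈ 701 K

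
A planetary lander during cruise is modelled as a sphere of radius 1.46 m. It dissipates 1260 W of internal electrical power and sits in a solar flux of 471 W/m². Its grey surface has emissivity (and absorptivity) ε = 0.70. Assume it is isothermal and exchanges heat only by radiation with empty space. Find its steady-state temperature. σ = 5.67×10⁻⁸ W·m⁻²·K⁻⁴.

At steady state, absorbed solar power + internal power = radiated power.
Absorbed: α·S·A_cross = 0.70·471·6.697 = 2208 W (cross-section πr²).
Total input = 2208 + 1260 = 3468 W.
Radiated: εσ·A_surf·T⁴ with A_surf = 4πr² = 26.79 m².
T⁴ = 3468/(0.70·5.67×10⁻⁸·26.79) = 3.262×10⁹ K⁴.

T ≈ 239 K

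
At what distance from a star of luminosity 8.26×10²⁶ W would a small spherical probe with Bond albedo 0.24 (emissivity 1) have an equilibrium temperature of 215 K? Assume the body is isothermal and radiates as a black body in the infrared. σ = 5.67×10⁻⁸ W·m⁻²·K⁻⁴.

d ≈ 3.21×10¹¹ m

For an isothermal black-emitting sphere, (1−a)S·πr² = σ·4πr²·T⁴ ⇒ S = 4σT⁴/(1−a).
S = 4·5.67×10⁻⁸·(215)⁴/0.760 = 637.7 W/m².
Flux falls as S = L/(4πd²), so d = √(L/(4πS)) = √(8.26×10²⁶/(4π·637.7)).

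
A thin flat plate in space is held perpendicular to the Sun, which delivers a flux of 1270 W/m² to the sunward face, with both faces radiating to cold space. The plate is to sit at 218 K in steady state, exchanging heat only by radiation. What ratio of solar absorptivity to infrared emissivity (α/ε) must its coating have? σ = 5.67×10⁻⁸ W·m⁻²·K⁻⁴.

α/ε ≈ 0.202

Balance: αS·A = εσ·2A·T⁴ ⇒ α/ε = 2σT⁴/S.
α/ε = 2·5.67×10⁻⁸·(218)⁴/1270 = 2·5.67×10⁻⁸·2.259×10⁹/1270.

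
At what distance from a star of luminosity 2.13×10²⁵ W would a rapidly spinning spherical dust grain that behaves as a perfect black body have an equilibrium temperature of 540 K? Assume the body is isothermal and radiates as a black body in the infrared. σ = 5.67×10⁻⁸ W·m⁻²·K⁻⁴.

For an isothermal black-emitting sphere, (1−a)S·πr² = σ·4πr²·T⁴ ⇒ S = 4σT⁴/(1−a).
S = 4·5.67×10⁻⁸·(540)⁴/1.00 = 19280 W/m².
Flux falls as S = L/(4πd²), so d = √(L/(4πS)) = √(2.13×10²⁵/(4π·19280)).

d ≈ 9.38×10⁹ m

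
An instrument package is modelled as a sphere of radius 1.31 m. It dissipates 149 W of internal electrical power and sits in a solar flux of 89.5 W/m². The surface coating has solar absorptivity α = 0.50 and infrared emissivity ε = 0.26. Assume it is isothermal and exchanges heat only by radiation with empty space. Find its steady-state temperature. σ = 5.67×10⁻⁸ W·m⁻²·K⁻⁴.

At steady state, absorbed solar power + internal power = radiated power.
Absorbed: α·S·A_cross = 0.50·89.5·5.391 = 241.3 W (cross-section πr²).
Total input = 241.3 + 149 = 390.3 W.
Radiated: εσ·A_surf·T⁴ with A_surf = 4πr² = 21.57 m².
T⁴ = 390.3/(0.26·5.67×10⁻⁸·21.57) = 1.228×10⁹ K⁴.

T ≈ 187 K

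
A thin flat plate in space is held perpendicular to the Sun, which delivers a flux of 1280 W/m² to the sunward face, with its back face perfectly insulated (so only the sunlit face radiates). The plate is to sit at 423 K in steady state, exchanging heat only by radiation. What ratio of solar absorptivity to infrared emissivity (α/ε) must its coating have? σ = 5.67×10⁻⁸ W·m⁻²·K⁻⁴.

α/ε ≈ 1.42

Balance: αS·A = εσ·1A·T⁴ ⇒ α/ε = σT⁴/S.
α/ε = 5.67×10⁻⁸·(423)⁴/1280 = 5.67×10⁻⁸·3.202×10¹⁰/1280.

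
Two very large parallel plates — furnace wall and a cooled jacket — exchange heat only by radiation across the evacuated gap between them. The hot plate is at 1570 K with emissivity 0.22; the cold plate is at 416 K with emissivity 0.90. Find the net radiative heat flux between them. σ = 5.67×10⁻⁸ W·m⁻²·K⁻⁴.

For two infinite grey parallel plates, q = σ(T₁⁴ − T₂⁴)/(1/ε₁ + 1/ε₂ − 1).
T₁⁴ − T₂⁴ = 6.076×10¹² − 2.995×10¹⁰ = 6.046×10¹² K⁴.
1/ε₁ + 1/ε₂ − 1 = 4.545 + 1.111 − 1 = 4.657.
q = 5.67×10⁻⁸ × 6.046×10¹² / 4.657.

q ≈ 73600 W/m²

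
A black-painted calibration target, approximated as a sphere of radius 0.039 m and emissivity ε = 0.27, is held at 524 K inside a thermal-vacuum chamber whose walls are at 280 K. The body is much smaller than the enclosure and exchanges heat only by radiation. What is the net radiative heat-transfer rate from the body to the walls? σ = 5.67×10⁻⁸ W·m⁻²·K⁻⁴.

P_net ≈ 20.3 W

For a small grey body in a large enclosure: P_net = εσA(T_body⁴ − T_wall⁴).
A = 4πr² = 0.01911 m²; T_body⁴ − T_wall⁴ = 7.539×10¹⁰ − 6.147×10⁹ = 6.925×10¹⁰ K⁴.
|P_net| = 0.27·5.67×10⁻⁸·0.01911·6.925×10¹⁰.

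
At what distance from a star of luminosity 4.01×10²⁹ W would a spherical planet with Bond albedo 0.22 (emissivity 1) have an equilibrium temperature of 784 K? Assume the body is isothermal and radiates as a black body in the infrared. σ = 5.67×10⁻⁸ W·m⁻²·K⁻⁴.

d ≈ 5.39×10¹¹ m

For an isothermal black-emitting sphere, (1−a)S·πr² = σ·4πr²·T⁴ ⇒ S = 4σT⁴/(1−a).
S = 4·5.67×10⁻⁸·(784)⁴/0.780 = 1.099×10⁵ W/m².
Flux falls as S = L/(4πd²), so d = √(L/(4πS)) = √(4.01×10²⁹/(4π·1.099×10⁵)).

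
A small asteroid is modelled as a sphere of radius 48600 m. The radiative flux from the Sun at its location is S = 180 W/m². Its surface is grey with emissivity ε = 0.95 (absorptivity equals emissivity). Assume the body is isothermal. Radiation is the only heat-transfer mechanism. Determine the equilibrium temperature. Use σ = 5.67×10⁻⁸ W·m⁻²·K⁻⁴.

At equilibrium, absorbed power = emitted power.
Absorbing cross-section = πr² = 7.420×10⁹ m²; emitting surface = 4πr² = 2.968×10¹⁰ m² (ratio 4).
εS·A_cross = εσ·A_surf·T⁴  ⇒  T⁴ = S/(4σ)   (ε cancels).
T⁴ = 180/(4·5.67×10⁻⁸) = 7.937×10⁸ K⁴.
T = (7.937×10⁸)^(1/4).

T ≈ 168 K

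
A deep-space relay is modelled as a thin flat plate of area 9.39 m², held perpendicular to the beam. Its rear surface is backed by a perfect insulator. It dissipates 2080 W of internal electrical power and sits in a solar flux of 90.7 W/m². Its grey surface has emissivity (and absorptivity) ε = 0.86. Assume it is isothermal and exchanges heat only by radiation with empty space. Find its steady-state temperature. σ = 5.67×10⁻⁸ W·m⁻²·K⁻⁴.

At steady state, absorbed solar power + internal power = radiated power.
Absorbed: α·S·A_cross = 0.86·90.7·9.390 = 732.4 W (cross-section A).
Total input = 732.4 + 2080 = 2812 W.
Radiated: εσ·A_surf·T⁴ with A_surf = A = 9.390 m².
T⁴ = 2812/(0.86·5.67×10⁻⁸·9.390) = 6.142×10⁹ K⁴.

T ≈ 280 K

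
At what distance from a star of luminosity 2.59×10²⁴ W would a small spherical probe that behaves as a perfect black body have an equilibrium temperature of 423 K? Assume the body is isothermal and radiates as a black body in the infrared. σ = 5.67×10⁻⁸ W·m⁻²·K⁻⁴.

d ≈ 5.33×10⁹ m

For an isothermal black-emitting sphere, (1−a)S·πr² = σ·4πr²·T⁴ ⇒ S = 4σT⁴/(1−a).
S = 4·5.67×10⁻⁸·(423)⁴/1.00 = 7261 W/m².
Flux falls as S = L/(4πd²), so d = √(L/(4πS)) = √(2.59×10²⁴/(4π·7261)).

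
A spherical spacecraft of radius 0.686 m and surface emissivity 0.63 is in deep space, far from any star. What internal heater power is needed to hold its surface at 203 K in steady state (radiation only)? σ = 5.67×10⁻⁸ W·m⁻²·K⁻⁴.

P = εσ·4πr²·T⁴.
4πr² = 5.914 m²; T⁴ = 1.698×10⁹ K⁴.
P = 0.63·5.67×10⁻⁸·5.914·1.698×10⁹.

P ≈ 359 W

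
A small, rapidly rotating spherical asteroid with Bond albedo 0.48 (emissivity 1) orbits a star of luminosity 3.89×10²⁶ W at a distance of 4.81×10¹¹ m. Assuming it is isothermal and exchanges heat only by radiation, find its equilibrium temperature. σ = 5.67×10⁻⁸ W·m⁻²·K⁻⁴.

T ≈ 132 K

First find the stellar flux at distance d: S = L/(4πd²) = 3.89×10²⁶/(4π·(4.81×10¹¹)²) = 133.8 W/m².
For an isothermal sphere, absorbed (1−a)S·πr² = emitted σ·4πr²·T⁴, so T⁴ = (1−a)S/(4σ).
T⁴ = 0.520·133.8/(4·5.67×10⁻⁸) = 3.068×10⁸ K⁴.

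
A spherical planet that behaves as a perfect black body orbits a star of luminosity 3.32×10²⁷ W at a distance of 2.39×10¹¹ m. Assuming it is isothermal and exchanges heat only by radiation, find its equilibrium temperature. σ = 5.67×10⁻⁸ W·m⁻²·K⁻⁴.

First find the stellar flux at distance d: S = L/(4πd²) = 3.32×10²⁷/(4π·(2.39×10¹¹)²) = 4625 W/m².
For an isothermal sphere, absorbed (1−a)S·πr² = emitted σ·4πr²·T⁴, so T⁴ = (1−a)S/(4σ).
T⁴ = 1.00·4625/(4·5.67×10⁻⁸) = 2.039×10¹⁰ K⁴.

T ≈ 378 K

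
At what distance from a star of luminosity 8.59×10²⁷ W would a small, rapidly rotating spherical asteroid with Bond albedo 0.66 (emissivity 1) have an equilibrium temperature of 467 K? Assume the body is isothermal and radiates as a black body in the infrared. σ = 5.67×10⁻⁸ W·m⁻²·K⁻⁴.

d ≈ 1.47×10¹¹ m

For an isothermal black-emitting sphere, (1−a)S·πr² = σ·4πr²·T⁴ ⇒ S = 4σT⁴/(1−a).
S = 4·5.67×10⁻⁸·(467)⁴/0.340 = 31730 W/m².
Flux falls as S = L/(4πd²), so d = √(L/(4πS)) = √(8.59×10²⁷/(4π·31730)).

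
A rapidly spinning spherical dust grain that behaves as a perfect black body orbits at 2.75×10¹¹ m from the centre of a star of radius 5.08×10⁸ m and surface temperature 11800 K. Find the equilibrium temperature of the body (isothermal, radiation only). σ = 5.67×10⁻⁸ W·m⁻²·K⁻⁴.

The star's surface emits σT_*⁴; at distance d the flux is S = σT_*⁴(R_*/d)².
S = 5.67×10⁻⁸·(11800)⁴·(5.08×10⁸/2.75×10¹¹)² = 3751 W/m².
For an isothermal sphere T⁴ = (1−a)S/(4σ) = 1.654×10¹⁰ K⁴.

T ≈ 359 K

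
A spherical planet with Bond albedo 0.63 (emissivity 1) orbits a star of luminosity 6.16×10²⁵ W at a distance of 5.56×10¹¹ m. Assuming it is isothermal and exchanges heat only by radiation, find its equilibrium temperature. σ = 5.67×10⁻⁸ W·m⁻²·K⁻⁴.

T ≈ 71.3 K

First find the stellar flux at distance d: S = L/(4πd²) = 6.16×10²⁵/(4π·(5.56×10¹¹)²) = 15.86 W/m².
For an isothermal sphere, absorbed (1−a)S·πr² = emitted σ·4πr²·T⁴, so T⁴ = (1−a)S/(4σ).
T⁴ = 0.370·15.86/(4·5.67×10⁻⁸) = 2.587×10⁷ K⁴.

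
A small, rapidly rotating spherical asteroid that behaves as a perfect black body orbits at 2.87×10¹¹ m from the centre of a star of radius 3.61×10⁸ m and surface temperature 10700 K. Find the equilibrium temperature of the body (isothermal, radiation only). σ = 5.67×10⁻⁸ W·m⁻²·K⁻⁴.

The star's surface emits σT_*⁴; at distance d the flux is S = σT_*⁴(R_*/d)².
S = 5.67×10⁻⁸·(10700)⁴·(3.61×10⁸/2.87×10¹¹)² = 1176 W/m².
For an isothermal sphere T⁴ = (1−a)S/(4σ) = 5.185×10⁹ K⁴.

T ≈ 268 K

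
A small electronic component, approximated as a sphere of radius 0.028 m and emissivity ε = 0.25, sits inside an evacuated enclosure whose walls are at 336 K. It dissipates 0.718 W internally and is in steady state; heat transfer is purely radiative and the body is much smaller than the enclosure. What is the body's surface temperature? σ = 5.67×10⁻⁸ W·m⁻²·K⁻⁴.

For a small grey body in a large enclosure, net radiated power = εσA(T⁴ − T_w⁴).
Steady state: P = εσA(T⁴ − T_w⁴) with A = 4πr² = 0.009852 m².
T⁴ = P/(εσA) + T_w⁴ = 0.718/(0.25·5.67×10⁻⁸·0.009852) + (336)⁴
    = 5.141×10⁹ + 1.275×10¹⁰ = 1.789×10¹⁰ K⁴.

T ≈ 366 K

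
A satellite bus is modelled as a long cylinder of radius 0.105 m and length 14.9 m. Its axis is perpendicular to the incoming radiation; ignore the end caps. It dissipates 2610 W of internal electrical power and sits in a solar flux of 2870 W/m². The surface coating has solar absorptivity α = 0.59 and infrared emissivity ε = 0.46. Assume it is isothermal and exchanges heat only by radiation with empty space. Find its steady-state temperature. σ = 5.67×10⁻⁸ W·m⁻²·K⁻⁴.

At steady state, absorbed solar power + internal power = radiated power.
Absorbed: α·S·A_cross = 0.59·2870·3.129 = 5298 W (cross-section 2rL).
Total input = 5298 + 2610 = 7908 W.
Radiated: εσ·A_surf·T⁴ with A_surf = 2πrL = 9.830 m².
T⁴ = 7908/(0.46·5.67×10⁻⁸·9.830) = 3.085×10¹⁰ K⁴.

T ≈ 419 K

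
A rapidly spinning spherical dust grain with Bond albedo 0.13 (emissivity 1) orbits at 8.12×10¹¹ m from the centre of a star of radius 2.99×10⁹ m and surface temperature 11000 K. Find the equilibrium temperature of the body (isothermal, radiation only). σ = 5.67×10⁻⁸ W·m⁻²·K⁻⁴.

The star's surface emits σT_*⁴; at distance d the flux is S = σT_*⁴(R_*/d)².
S = 5.67×10⁻⁸·(11000)⁴·(2.99×10⁹/8.12×10¹¹)² = 11260 W/m².
For an isothermal sphere T⁴ = (1−a)S/(4σ) = 4.318×10¹⁰ K⁴.

T ≈ 456 K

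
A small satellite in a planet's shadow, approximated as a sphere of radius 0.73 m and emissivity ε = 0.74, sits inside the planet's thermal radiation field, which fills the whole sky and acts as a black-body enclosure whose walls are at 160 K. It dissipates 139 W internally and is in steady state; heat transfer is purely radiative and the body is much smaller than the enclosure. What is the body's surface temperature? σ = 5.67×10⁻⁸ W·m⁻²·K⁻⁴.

For a small grey body in a large enclosure, net radiated power = εσA(T⁴ − T_w⁴).
Steady state: P = εσA(T⁴ − T_w⁴) with A = 4πr² = 6.697 m².
T⁴ = P/(εσA) + T_w⁴ = 139/(0.74·5.67×10⁻⁸·6.697) + (160)⁴
    = 4.947×10⁸ + 6.554×10⁸ = 1.150×10⁹ K⁴.

T ≈ 184 K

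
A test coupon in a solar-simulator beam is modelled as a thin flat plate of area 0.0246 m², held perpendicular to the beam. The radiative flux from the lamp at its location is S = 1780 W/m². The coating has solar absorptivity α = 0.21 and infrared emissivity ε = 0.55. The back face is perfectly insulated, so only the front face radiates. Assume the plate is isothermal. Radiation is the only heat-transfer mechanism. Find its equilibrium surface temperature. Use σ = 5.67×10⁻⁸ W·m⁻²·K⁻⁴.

T ≈ 331 K

At equilibrium, absorbed power = emitted power.
Absorbing cross-section = A = 0.02460 m²; emitting surface = A = 0.02460 m² (ratio 1).
αS·A_cross = εσ·A_surf·T⁴  ⇒  T⁴ = αS/(ε·1σ).
T⁴ = 0.210·1780/(0.55·1·5.67×10⁻⁸) = 1.199×10¹⁰ K⁴.
T = (1.199×10¹⁰)^(1/4).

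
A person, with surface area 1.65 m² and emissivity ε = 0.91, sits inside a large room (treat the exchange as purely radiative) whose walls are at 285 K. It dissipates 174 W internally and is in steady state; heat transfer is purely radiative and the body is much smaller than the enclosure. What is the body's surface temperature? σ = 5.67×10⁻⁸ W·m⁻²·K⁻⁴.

T ≈ 305 K

For a small grey body in a large enclosure, net radiated power = εσA(T⁴ − T_w⁴).
Steady state: P = εσA(T⁴ − T_w⁴) with A = 1.65 m².
T⁴ = P/(εσA) + T_w⁴ = 174/(0.91·5.67×10⁻⁸·1.650) + (285)⁴
    = 2.044×10⁹ + 6.598×10⁹ = 8.641×10⁹ K⁴.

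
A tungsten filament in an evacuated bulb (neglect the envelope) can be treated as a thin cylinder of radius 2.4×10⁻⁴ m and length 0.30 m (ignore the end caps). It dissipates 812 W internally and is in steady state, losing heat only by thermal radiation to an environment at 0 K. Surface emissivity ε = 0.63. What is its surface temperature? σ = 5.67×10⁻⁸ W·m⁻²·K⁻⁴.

Steady state: internal power = radiated power, P = εσA T⁴.
Radiating area A = 2πrL = 4.524×10⁻⁴ m².
T⁴ = P/(εσA) = 812/(0.63·5.67×10⁻⁸·4.524×10⁻⁴) = 5.025×10¹³ K⁴.
T = (5.025×10¹³)^(1/4).

T ≈ 2660 K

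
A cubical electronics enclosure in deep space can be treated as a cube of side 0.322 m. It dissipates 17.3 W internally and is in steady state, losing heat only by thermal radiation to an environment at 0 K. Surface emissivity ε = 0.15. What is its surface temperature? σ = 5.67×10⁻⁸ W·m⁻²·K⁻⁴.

Steady state: internal power = radiated power, P = εσA T⁴.
Radiating area A = 6L² = 0.6221 m².
T⁴ = P/(εσA) = 17.3/(0.15·5.67×10⁻⁸·0.6221) = 3.270×10⁹ K⁴.
T = (3.270×10⁹)^(1/4).

T ≈ 239 K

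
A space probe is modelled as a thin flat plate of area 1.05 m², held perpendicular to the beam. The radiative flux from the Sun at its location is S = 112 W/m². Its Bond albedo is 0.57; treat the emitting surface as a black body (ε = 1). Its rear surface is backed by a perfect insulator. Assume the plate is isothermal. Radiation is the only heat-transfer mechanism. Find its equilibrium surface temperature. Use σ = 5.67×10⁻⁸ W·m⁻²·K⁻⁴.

At equilibrium, absorbed power = emitted power.
Absorbing cross-section = A = 1.050 m²; emitting surface = A = 1.050 m² (ratio 1).
(1−a)S·A_cross = εσ·A_surf·T⁴  ⇒  T⁴ = (1−a)S/(1σ).
T⁴ = 0.430·112/(1·5.67×10⁻⁸) = 8.494×10⁸ K⁴.
T = (8.494×10⁸)^(1/4).

T ≈ 171 K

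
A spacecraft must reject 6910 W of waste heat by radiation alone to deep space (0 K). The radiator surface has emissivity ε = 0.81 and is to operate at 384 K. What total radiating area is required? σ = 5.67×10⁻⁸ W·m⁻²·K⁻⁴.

P = εσA T⁴ ⇒ A = P/(εσT⁴).
T⁴ = 2.174×10¹⁰ K⁴.
A = 6910/(0.81 × 5.67×10⁻⁸ × 2.174×10¹⁰).

A ≈ 6.92 m²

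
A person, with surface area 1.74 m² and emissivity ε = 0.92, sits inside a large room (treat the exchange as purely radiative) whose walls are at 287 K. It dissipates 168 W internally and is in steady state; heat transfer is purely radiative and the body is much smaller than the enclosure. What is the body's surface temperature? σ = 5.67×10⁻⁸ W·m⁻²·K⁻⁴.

T ≈ 305 K

For a small grey body in a large enclosure, net radiated power = εσA(T⁴ − T_w⁴).
Steady state: P = εσA(T⁴ − T_w⁴) with A = 1.74 m².
T⁴ = P/(εσA) + T_w⁴ = 168/(0.92·5.67×10⁻⁸·1.740) + (287)⁴
    = 1.851×10⁹ + 6.785×10⁹ = 8.636×10⁹ K⁴.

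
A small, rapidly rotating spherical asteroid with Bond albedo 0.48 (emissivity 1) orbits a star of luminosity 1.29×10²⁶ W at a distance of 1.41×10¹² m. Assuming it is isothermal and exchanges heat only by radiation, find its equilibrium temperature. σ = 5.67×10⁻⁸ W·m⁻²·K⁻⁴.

First find the stellar flux at distance d: S = L/(4πd²) = 1.29×10²⁶/(4π·(1.41×10¹²)²) = 5.163 W/m².
For an isothermal sphere, absorbed (1−a)S·πr² = emitted σ·4πr²·T⁴, so T⁴ = (1−a)S/(4σ).
T⁴ = 0.520·5.163/(4·5.67×10⁻⁸) = 1.184×10⁷ K⁴.

T ≈ 58.7 K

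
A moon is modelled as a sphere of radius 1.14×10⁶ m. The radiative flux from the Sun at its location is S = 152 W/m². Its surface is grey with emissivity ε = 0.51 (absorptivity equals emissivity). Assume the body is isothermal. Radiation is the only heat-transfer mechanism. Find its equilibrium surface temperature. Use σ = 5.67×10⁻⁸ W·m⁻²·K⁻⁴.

At equilibrium, absorbed power = emitted power.
Absorbing cross-section = πr² = 4.083×10¹² m²; emitting surface = 4πr² = 1.633×10¹³ m² (ratio 4).
εS·A_cross = εσ·A_surf·T⁴  ⇒  T⁴ = S/(4σ)   (ε cancels).
T⁴ = 152/(4·5.67×10⁻⁸) = 6.702×10⁸ K⁴.
T = (6.702×10⁸)^(1/4).

T ≈ 161 K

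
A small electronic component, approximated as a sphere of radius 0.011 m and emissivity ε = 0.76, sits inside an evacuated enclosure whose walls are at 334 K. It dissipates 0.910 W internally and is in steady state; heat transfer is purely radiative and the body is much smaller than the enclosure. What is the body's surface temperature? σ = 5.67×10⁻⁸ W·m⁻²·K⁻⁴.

For a small grey body in a large enclosure, net radiated power = εσA(T⁴ − T_w⁴).
Steady state: P = εσA(T⁴ − T_w⁴) with A = 4πr² = 0.001521 m².
T⁴ = P/(εσA) + T_w⁴ = 0.910/(0.76·5.67×10⁻⁸·0.001521) + (334)⁴
    = 1.389×10¹⁰ + 1.244×10¹⁰ = 2.633×10¹⁰ K⁴.

T ≈ 403 K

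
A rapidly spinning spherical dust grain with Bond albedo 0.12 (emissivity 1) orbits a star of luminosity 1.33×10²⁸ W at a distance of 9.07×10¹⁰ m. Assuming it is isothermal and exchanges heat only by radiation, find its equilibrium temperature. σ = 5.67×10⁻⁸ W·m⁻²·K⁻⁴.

T ≈ 841 K

First find the stellar flux at distance d: S = L/(4πd²) = 1.33×10²⁸/(4π·(9.07×10¹⁰)²) = 1.287×10⁵ W/m².
For an isothermal sphere, absorbed (1−a)S·πr² = emitted σ·4πr²·T⁴, so T⁴ = (1−a)S/(4σ).
T⁴ = 0.880·1.287×10⁵/(4·5.67×10⁻⁸) = 4.992×10¹¹ K⁴.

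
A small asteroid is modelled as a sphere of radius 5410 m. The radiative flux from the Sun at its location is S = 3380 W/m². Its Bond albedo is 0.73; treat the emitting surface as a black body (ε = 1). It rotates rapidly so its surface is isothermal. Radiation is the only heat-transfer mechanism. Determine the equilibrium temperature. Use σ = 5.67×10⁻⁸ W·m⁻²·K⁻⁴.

At equilibrium, absorbed power = emitted power.
Absorbing cross-section = πr² = 9.195×10⁷ m²; emitting surface = 4πr² = 3.678×10⁸ m² (ratio 4).
(1−a)S·A_cross = εσ·A_surf·T⁴  ⇒  T⁴ = (1−a)S/(4σ).
T⁴ = 0.270·3380/(4·5.67×10⁻⁸) = 4.024×10⁹ K⁴.
T = (4.024×10⁹)^(1/4).

T ≈ 252 K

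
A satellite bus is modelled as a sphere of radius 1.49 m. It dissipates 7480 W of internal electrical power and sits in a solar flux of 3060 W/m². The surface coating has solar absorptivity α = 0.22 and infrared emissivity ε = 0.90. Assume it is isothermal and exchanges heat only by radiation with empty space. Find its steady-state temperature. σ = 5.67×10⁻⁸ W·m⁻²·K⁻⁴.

T ≈ 304 K

At steady state, absorbed solar power + internal power = radiated power.
Absorbed: α·S·A_cross = 0.22·3060·6.975 = 4695 W (cross-section πr²).
Total input = 4695 + 7480 = 12180 W.
Radiated: εσ·A_surf·T⁴ with A_surf = 4πr² = 27.90 m².
T⁴ = 12180/(0.90·5.67×10⁻⁸·27.90) = 8.552×10⁹ K⁴.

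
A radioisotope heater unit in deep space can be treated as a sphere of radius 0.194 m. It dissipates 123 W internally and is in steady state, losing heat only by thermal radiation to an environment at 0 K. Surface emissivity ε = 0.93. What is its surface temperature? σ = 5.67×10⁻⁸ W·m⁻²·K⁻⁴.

T ≈ 265 K

Steady state: internal power = radiated power, P = εσA T⁴.
Radiating area A = 4πr² = 0.4729 m².
T⁴ = P/(εσA) = 123/(0.93·5.67×10⁻⁸·0.4729) = 4.932×10⁹ K⁴.
T = (4.932×10⁹)^(1/4).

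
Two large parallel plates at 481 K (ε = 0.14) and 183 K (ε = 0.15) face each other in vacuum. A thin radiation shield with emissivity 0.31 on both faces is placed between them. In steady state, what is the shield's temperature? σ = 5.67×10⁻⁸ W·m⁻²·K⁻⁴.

In steady state the net flux on the hot side equals that on the cold side.
σ(T₁⁴−T_s⁴)/D₁ = σ(T_s⁴−T₂⁴)/D₂, with D₁ = 1/ε₁+1/ε_s−1 = 9.369, D₂ = 1/ε_s+1/ε₂−1 = 8.892.
Solve for T_s⁴: T_s⁴ = (D₂·T₁⁴ + D₁·T₂⁴)/(D₁+D₂) = 2.664×10¹⁰ K⁴.

T_s ≈ 404 K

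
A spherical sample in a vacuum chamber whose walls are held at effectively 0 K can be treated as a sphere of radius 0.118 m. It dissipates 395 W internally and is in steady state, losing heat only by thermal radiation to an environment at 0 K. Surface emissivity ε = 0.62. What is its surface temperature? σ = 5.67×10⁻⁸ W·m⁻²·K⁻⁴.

Steady state: internal power = radiated power, P = εσA T⁴.
Radiating area A = 4πr² = 0.1750 m².
T⁴ = P/(εσA) = 395/(0.62·5.67×10⁻⁸·0.1750) = 6.422×10¹⁰ K⁴.
T = (6.422×10¹⁰)^(1/4).

T ≈ 503 K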